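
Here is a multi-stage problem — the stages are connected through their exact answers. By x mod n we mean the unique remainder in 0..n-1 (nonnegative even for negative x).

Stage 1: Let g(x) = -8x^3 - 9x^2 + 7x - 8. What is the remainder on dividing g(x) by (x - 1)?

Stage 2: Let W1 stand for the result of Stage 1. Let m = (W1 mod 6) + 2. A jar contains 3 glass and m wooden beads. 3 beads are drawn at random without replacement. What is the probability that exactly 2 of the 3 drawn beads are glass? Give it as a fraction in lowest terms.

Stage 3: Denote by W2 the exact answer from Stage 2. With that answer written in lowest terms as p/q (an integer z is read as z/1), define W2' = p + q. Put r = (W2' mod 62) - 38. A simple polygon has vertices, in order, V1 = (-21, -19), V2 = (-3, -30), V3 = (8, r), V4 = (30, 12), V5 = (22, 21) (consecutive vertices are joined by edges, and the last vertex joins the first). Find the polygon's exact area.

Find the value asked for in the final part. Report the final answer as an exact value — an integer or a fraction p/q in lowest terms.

1144

Stage 1: remainder = value at the root: -8*(1)^3 - 9*(1)^2 + 7*(1)^1 - 8 = (-8) + (-9) + (7) + (-8) = -18; answer -18
Stage 2: W1 = -18; m = 2; total draws C(5,3) = 10; favorable C(3,2)*C(2,1) = 6; P = 3/5; answer 3/5
Stage 3: W2 = 3/5; threaded value p + q = 8; r = -30; cross terms: (-21*-30 - -3*-19)=573, (-3*-30 - 8*-30)=330, (8*12 - 30*-30)=996, (30*21 - 22*12)=366, (22*-19 - -21*21)=23; twice the area = |2288| = 2288; area = 1144; answer 1144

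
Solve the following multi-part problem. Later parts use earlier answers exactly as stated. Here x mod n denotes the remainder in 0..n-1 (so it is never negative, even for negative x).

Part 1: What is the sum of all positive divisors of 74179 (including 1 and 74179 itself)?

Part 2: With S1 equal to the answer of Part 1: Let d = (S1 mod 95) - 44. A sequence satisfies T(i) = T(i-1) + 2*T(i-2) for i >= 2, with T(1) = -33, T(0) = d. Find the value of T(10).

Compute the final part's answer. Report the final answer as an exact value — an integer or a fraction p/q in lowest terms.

-11253

Part 1: 74179 = 7 * 10597; sigma = (1 + 7) * (1 + 10597) = 8 * 10598 = 84784; answer 84784
Part 2: S1 = 84784; d = 0; T(2) = 1*(-33) + 2*(0) = -33; iterating: T(2)=-33, T(3)=-99, T(4)=-165, T(5)=-363, T(6)=-693, T(7)=-1419, T(8)=-2805, T(9)=-5643, T(10)=-11253; answer -11253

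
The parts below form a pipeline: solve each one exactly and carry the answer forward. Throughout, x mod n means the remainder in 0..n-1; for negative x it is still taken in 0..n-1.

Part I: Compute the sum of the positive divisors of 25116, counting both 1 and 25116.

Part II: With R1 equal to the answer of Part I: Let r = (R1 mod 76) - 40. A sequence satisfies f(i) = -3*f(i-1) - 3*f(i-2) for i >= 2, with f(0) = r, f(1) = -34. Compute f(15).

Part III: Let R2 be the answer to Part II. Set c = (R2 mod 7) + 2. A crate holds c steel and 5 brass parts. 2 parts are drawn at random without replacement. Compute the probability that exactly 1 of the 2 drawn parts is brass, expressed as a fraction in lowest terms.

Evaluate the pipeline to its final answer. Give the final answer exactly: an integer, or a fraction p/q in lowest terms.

Part I: 25116 = 2^2 * 3 * 7 * 13 * 23; sigma = (1 + 2 + 4) * (1 + 3) * (1 + 7) * (1 + 13) * (1 + 23) = 7 * 4 * 8 * 14 * 24 = 75264; answer 75264
Part II: R1 = 75264; r = -16; f(2) = -3*(-34) - 3*(-16) = 150; iterating: f(2)=150, f(3)=-348, f(4)=594, f(5)=-738, f(6)=432, f(7)=918, f(8)=-4050, f(9)=9396, f(10)=-16038, f(11)=19926, f(12)=-11664, f(13)=-24786, f(14)=109350, f(15)=-253692; answer -253692
Part III: R2 = -253692; c = 4; total draws C(9,2) = 36; favorable C(5,1)*C(4,1) = 20; P = 5/9; answer 5/9

5/9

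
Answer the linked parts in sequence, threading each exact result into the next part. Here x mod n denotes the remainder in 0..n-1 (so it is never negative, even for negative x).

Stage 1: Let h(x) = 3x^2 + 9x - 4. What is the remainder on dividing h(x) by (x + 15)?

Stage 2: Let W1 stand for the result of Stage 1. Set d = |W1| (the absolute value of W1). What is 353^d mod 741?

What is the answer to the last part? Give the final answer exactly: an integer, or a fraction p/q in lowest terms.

Stage 1: remainder = value at the root: 3*(-15)^2 + 9*(-15)^1 - 4 = (675) + (-135) + (-4) = 536; answer 536
Stage 2: W1 = 536; d = 536; squarings mod 741: 353^1=353, 353^2=121, 353^4=562, 353^8=178, 353^16=562, 353^32=178, 353^64=562, 353^128=178, 353^256=562, 353^512=178; 353^536 = 353^8 * 353^16 * 353^512 = 178 (mod 741); answer 178

178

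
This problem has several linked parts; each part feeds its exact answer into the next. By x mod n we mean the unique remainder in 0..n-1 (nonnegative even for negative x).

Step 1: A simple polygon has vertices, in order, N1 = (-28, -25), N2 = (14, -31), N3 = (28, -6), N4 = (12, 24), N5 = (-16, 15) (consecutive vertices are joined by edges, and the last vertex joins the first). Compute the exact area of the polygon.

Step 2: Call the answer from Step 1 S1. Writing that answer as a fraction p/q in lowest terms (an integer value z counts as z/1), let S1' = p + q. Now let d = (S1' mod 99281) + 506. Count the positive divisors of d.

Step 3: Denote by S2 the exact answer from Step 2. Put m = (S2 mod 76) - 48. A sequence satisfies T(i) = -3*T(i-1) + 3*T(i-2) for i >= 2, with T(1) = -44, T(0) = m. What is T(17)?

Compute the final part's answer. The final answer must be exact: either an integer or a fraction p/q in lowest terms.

Step 1: cross terms: (-28*-31 - 14*-25)=1218, (14*-6 - 28*-31)=784, (28*24 - 12*-6)=744, (12*15 - -16*24)=564, (-16*-25 - -28*15)=820; twice the area = |4130| = 4130; area = 2065; answer 2065
Step 2: S1 = 2065; threaded value p + q = 2066; d = 2572; 2572 = 2^2 * 643; number of divisors = (2+1) * (1+1) = 6; answer 6
Step 3: S2 = 6; m = -42; T(2) = -3*(-44) + 3*(-42) = 6; iterating: T(2)=6, T(3)=-150, T(4)=468, T(5)=-1854, T(6)=6966, T(7)=-26460, T(8)=100278, T(9)=-380214, T(10)=1441476, T(11)=-5465070, T(12)=20719638, T(13)=-78554124, T(14)=297821286, T(15)=-1129126230, T(16)=4280842548, T(17)=-16229906334; answer -16229906334

-16229906334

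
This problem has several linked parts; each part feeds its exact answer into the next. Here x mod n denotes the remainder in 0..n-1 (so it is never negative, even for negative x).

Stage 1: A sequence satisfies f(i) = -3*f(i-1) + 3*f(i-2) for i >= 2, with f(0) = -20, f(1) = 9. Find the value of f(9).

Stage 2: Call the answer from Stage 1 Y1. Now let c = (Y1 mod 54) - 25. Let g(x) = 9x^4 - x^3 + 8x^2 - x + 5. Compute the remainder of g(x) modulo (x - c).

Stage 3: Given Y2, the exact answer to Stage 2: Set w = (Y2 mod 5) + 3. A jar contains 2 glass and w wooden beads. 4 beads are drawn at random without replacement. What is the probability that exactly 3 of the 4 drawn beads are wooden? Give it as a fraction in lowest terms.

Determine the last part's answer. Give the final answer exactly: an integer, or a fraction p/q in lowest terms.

2/5

Stage 1: f(2) = -3*(9) + 3*(-20) = -87; iterating: f(2)=-87, f(3)=288, f(4)=-1125, f(5)=4239, f(6)=-16092, f(7)=60993, f(8)=-231255, f(9)=876744; answer 876744
Stage 2: Y1 = 876744; c = -25; remainder = value at the root: 9*(-25)^4 - 1*(-25)^3 + 8*(-25)^2 - 1*(-25)^1 + 5 = (3515625) + (15625) + (5000) + (25) + (5) = 3536280; answer 3536280
Stage 3: Y2 = 3536280; w = 3; total draws C(5,4) = 5; favorable C(3,3)*C(2,1) = 2; P = 2/5; answer 2/5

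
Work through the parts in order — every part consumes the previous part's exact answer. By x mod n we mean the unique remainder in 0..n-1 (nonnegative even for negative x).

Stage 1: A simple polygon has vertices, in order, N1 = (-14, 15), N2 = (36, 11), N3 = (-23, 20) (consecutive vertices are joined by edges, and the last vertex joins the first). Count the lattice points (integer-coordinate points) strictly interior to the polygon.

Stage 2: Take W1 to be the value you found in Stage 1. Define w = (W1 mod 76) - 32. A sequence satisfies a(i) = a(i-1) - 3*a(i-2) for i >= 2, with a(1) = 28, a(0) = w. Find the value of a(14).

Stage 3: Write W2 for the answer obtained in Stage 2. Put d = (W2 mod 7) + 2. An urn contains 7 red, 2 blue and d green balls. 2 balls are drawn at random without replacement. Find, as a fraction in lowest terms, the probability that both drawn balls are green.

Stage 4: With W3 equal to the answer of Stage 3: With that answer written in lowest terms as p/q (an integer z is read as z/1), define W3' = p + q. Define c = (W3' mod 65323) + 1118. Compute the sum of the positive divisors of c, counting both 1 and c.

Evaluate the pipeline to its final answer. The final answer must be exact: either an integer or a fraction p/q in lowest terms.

Stage 1: cross terms: (-14*11 - 36*15)=-694, (36*20 - -23*11)=973, (-23*15 - -14*20)=-65; twice the area = |214| = 214; area = 107; boundary points = 2 + 1 + 1 = 4; strictly interior points = area - boundary/2 + 1 = 106; answer 106
Stage 2: W1 = 106; w = -2; a(2) = 1*(28) - 3*(-2) = 34; iterating: a(2)=34, a(3)=-50, a(4)=-152, a(5)=-2, a(6)=454, a(7)=460, a(8)=-902, a(9)=-2282, a(10)=424, a(11)=7270, a(12)=5998, a(13)=-15812, a(14)=-33806; answer -33806
Stage 3: W2 = -33806; d = 6; total draws C(15,2) = 105; favorable C(6,2) = 15; P = 1/7; answer 1/7
Stage 4: W3 = 1/7; threaded value p + q = 8; c = 1126; 1126 = 2 * 563; sigma = (1 + 2) * (1 + 563) = 3 * 564 = 1692; answer 1692

1692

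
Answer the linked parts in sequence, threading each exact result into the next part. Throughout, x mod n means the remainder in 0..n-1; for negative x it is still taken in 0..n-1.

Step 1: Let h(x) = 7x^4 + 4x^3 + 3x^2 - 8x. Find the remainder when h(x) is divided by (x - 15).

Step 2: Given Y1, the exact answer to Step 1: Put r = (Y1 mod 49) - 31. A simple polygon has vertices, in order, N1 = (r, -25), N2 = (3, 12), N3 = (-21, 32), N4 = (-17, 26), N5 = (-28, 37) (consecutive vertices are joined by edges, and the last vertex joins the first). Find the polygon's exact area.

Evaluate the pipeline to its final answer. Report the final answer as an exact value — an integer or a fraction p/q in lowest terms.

Step 1: remainder = value at the root: 7*(15)^4 + 4*(15)^3 + 3*(15)^2 - 8*(15)^1 = (354375) + (13500) + (675) + (-120) = 368430; answer 368430
Step 2: Y1 = 368430; r = 17; cross terms: (17*12 - 3*-25)=279, (3*32 - -21*12)=348, (-21*26 - -17*32)=-2, (-17*37 - -28*26)=99, (-28*-25 - 17*37)=71; twice the area = |795| = 795; area = 795/2; answer 795/2

795/2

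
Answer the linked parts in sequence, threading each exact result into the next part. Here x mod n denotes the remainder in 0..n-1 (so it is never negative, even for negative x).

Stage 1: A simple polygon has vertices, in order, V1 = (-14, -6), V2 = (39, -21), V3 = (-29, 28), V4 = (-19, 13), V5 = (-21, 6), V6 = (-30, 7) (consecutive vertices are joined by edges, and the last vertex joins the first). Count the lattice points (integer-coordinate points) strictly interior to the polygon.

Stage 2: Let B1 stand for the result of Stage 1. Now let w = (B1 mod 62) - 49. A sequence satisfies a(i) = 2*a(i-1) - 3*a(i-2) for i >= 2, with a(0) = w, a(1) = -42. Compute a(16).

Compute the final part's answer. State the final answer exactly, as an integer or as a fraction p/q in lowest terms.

243399

Stage 1: cross terms: (-14*-21 - 39*-6)=528, (39*28 - -29*-21)=483, (-29*13 - -19*28)=155, (-19*6 - -21*13)=159, (-21*7 - -30*6)=33, (-30*-6 - -14*7)=278; twice the area = |1636| = 1636; area = 818; boundary points = 1 + 1 + 5 + 1 + 1 + 1 = 10; strictly interior points = area - boundary/2 + 1 = 814; answer 814
Stage 2: B1 = 814; w = -41; a(2) = 2*(-42) - 3*(-41) = 39; iterating: a(2)=39, a(3)=204, a(4)=291, a(5)=-30, a(6)=-933, a(7)=-1776, a(8)=-753, a(9)=3822, a(10)=9903, a(11)=8340, a(12)=-13029, a(13)=-51078, a(14)=-63069, a(15)=27096, a(16)=243399; answer 243399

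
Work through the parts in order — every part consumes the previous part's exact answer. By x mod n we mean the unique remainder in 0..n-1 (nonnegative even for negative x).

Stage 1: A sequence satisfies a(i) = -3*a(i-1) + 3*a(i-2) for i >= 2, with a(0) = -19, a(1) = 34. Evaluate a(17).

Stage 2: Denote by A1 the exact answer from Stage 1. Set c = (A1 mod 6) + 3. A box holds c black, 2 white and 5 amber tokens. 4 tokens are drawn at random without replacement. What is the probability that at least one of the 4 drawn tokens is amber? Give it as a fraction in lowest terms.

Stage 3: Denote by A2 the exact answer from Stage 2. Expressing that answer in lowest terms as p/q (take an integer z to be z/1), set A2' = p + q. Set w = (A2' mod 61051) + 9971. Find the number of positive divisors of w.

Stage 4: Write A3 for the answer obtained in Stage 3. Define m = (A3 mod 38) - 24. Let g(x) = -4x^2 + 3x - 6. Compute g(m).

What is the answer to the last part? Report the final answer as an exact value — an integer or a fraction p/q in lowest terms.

Stage 1: a(2) = -3*(34) + 3*(-19) = -159; iterating: a(2)=-159, a(3)=579, a(4)=-2214, a(5)=8379, a(6)=-31779, a(7)=120474, a(8)=-456759, a(9)=1731699, a(10)=-6565374, a(11)=24891219, a(12)=-94369779, a(13)=357782994, a(14)=-1356458319, a(15)=5142723939, a(16)=-19497546774, a(17)=73920812139; answer 73920812139
Stage 2: A1 = 73920812139; c = 6; total draws C(13,4) = 715; complement C(8,4) = 70; favorable 715 - 70 = 645; P = 129/143; answer 129/143
Stage 3: A2 = 129/143; threaded value p + q = 272; w = 10243; 10243 is prime, so its only divisors are 1 and 10243; count = 2; answer 2
Stage 4: A3 = 2; m = -22; -4*(-22)^2 + 3*(-22)^1 - 6 = (-1936) + (-66) + (-6) = -2008; answer -2008

-2008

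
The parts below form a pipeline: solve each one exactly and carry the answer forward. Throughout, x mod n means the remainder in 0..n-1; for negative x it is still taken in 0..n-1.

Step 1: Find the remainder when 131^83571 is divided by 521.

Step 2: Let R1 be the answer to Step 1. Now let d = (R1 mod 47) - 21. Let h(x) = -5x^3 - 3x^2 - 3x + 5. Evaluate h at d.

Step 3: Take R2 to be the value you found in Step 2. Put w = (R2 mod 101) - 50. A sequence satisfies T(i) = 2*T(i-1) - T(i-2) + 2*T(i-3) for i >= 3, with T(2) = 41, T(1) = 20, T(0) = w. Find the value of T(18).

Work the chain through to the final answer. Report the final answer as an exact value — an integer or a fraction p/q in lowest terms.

Step 1: squarings mod 521: 131^1=131, 131^2=489, 131^4=503, 131^8=324, 131^16=255, 131^32=421, 131^64=101, 131^128=302, 131^256=29, 131^512=320, 131^1024=284, 131^2048=422, 131^4096=423, 131^8192=226, 131^16384=18, 131^32768=324, 131^65536=255; 131^83571 = 131^1 * 131^2 * 131^16 * 131^32 * 131^64 * 131^512 * 131^1024 * 131^16384 * 131^65536 = 89 (mod 521); answer 89
Step 2: R1 = 89; d = 21; -5*(21)^3 - 3*(21)^2 - 3*(21)^1 + 5 = (-46305) + (-1323) + (-63) + (5) = -47686; answer -47686
Step 3: R2 = -47686; w = 37; T(3) = 2*(41) - 1*(20) + 2*(37) = 136; iterating: T(3)=136, T(4)=271, T(5)=488, T(6)=977, T(7)=2008, T(8)=4015, T(9)=7976, T(10)=15953, T(11)=31960, T(12)=63919, T(13)=127784, T(14)=255569, T(15)=511192, T(16)=1022383, T(17)=2044712, T(18)=4089425; answer 4089425

4089425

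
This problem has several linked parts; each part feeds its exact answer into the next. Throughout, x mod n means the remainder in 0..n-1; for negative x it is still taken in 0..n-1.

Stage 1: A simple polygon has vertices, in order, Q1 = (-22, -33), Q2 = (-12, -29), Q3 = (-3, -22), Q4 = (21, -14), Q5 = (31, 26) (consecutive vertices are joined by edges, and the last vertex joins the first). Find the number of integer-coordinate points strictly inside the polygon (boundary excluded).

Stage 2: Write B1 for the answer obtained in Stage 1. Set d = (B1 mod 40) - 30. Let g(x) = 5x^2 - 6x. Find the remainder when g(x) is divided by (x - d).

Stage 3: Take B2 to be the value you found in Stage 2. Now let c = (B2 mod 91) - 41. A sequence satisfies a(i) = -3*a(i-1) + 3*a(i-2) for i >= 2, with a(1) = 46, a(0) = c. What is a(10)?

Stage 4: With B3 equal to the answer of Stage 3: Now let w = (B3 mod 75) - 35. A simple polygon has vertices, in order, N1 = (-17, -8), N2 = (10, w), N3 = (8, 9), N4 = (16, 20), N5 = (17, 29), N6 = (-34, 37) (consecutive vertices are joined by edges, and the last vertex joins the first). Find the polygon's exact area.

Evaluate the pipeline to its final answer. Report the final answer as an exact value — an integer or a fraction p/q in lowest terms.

Stage 1: cross terms: (-22*-29 - -12*-33)=242, (-12*-22 - -3*-29)=177, (-3*-14 - 21*-22)=504, (21*26 - 31*-14)=980, (31*-33 - -22*26)=-451; twice the area = |1452| = 1452; area = 726; boundary points = 2 + 1 + 8 + 10 + 1 = 22; strictly interior points = area - boundary/2 + 1 = 716; answer 716
Stage 2: B1 = 716; d = 6; remainder = value at the root: 5*(6)^2 - 6*(6)^1 = (180) + (-36) = 144; answer 144
Stage 3: B2 = 144; c = 12; a(2) = -3*(46) + 3*(12) = -102; iterating: a(2)=-102, a(3)=444, a(4)=-1638, a(5)=6246, a(6)=-23652, a(7)=89694, a(8)=-340038, a(9)=1289196, a(10)=-4887702; answer -4887702
Stage 4: B3 = -4887702; w = 13; cross terms: (-17*13 - 10*-8)=-141, (10*9 - 8*13)=-14, (8*20 - 16*9)=16, (16*29 - 17*20)=124, (17*37 - -34*29)=1615, (-34*-8 - -17*37)=901; twice the area = |2501| = 2501; area = 2501/2; answer 2501/2

2501/2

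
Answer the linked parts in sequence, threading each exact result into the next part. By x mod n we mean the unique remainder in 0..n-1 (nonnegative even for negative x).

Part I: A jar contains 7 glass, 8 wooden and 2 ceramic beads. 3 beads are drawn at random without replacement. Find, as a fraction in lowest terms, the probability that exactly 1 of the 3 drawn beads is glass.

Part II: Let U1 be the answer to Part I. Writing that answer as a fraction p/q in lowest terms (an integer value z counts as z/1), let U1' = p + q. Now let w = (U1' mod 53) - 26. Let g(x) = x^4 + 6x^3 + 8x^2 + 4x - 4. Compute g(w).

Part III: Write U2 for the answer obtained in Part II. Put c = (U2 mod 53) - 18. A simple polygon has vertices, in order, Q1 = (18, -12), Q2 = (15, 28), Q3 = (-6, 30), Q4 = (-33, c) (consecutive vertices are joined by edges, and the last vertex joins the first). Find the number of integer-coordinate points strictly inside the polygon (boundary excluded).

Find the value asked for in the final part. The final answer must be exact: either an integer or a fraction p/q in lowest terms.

Part I: total draws C(17,3) = 680; favorable C(7,1)*C(10,2) = 315; P = 63/136; answer 63/136
Part II: U1 = 63/136; threaded value p + q = 199; w = 14; 1*(14)^4 + 6*(14)^3 + 8*(14)^2 + 4*(14)^1 - 4 = (38416) + (16464) + (1568) + (56) + (-4) = 56500; answer 56500
Part III: U2 = 56500; c = -16; cross terms: (18*28 - 15*-12)=684, (15*30 - -6*28)=618, (-6*-16 - -33*30)=1086, (-33*-12 - 18*-16)=684; twice the area = |3072| = 3072; area = 1536; boundary points = 1 + 1 + 1 + 1 = 4; strictly interior points = area - boundary/2 + 1 = 1535; answer 1535

1535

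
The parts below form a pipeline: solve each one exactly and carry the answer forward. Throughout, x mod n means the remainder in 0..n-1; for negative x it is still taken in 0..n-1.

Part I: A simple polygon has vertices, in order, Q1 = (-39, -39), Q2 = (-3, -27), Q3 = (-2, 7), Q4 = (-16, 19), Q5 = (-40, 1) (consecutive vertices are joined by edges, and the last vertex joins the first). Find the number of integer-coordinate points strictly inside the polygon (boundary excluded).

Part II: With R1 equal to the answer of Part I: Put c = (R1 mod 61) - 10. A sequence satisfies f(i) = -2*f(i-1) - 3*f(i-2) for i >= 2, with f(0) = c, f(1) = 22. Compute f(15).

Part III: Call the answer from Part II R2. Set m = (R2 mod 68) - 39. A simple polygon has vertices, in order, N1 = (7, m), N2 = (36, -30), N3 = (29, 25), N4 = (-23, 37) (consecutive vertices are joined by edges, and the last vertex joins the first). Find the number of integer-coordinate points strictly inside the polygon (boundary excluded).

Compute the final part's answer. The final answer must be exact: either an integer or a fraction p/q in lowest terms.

2136

Part I: cross terms: (-39*-27 - -3*-39)=936, (-3*7 - -2*-27)=-75, (-2*19 - -16*7)=74, (-16*1 - -40*19)=744, (-40*-39 - -39*1)=1599; twice the area = |3278| = 3278; area = 1639; boundary points = 12 + 1 + 2 + 6 + 1 = 22; strictly interior points = area - boundary/2 + 1 = 1629; answer 1629
Part II: R1 = 1629; c = 33; f(2) = -2*(22) - 3*(33) = -143; iterating: f(2)=-143, f(3)=220, f(4)=-11, f(5)=-638, f(6)=1309, f(7)=-704, f(8)=-2519, f(9)=7150, f(10)=-6743, f(11)=-7964, f(12)=36157, f(13)=-48422, f(14)=-11627, f(15)=168520; answer 168520
Part III: R2 = 168520; m = -23; cross terms: (7*-30 - 36*-23)=618, (36*25 - 29*-30)=1770, (29*37 - -23*25)=1648, (-23*-23 - 7*37)=270; twice the area = |4306| = 4306; area = 2153; boundary points = 1 + 1 + 4 + 30 = 36; strictly interior points = area - boundary/2 + 1 = 2136; answer 2136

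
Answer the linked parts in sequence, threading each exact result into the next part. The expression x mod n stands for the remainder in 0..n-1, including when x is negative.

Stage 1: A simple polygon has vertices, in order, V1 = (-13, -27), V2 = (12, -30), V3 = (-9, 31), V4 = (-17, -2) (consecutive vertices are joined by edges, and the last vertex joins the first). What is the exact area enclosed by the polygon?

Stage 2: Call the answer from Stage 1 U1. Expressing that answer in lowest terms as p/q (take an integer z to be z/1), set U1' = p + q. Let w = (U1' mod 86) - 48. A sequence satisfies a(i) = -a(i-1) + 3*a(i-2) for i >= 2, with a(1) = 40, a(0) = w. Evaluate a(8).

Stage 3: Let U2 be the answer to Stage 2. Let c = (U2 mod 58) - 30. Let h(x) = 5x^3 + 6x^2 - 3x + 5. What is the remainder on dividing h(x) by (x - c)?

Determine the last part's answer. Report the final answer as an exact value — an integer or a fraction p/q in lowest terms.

Stage 1: cross terms: (-13*-30 - 12*-27)=714, (12*31 - -9*-30)=102, (-9*-2 - -17*31)=545, (-17*-27 - -13*-2)=433; twice the area = |1794| = 1794; area = 897; answer 897
Stage 2: U1 = 897; threaded value p + q = 898; w = -10; a(2) = -1*(40) + 3*(-10) = -70; iterating: a(2)=-70, a(3)=190, a(4)=-400, a(5)=970, a(6)=-2170, a(7)=5080, a(8)=-11590; answer -11590
Stage 3: U2 = -11590; c = -20; remainder = value at the root: 5*(-20)^3 + 6*(-20)^2 - 3*(-20)^1 + 5 = (-40000) + (2400) + (60) + (5) = -37535; answer -37535

-37535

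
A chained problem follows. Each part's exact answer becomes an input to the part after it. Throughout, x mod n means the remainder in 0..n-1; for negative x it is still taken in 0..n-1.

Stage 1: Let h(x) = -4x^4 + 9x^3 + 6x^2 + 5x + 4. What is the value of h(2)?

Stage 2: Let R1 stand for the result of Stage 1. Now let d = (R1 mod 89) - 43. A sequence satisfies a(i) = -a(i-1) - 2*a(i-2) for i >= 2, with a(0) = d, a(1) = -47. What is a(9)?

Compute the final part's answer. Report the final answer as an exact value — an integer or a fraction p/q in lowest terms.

781

Stage 1: -4*(2)^4 + 9*(2)^3 + 6*(2)^2 + 5*(2)^1 + 4 = (-64) + (72) + (24) + (10) + (4) = 46; answer 46
Stage 2: R1 = 46; d = 3; a(2) = -1*(-47) - 2*(3) = 41; iterating: a(2)=41, a(3)=53, a(4)=-135, a(5)=29, a(6)=241, a(7)=-299, a(8)=-183, a(9)=781; answer 781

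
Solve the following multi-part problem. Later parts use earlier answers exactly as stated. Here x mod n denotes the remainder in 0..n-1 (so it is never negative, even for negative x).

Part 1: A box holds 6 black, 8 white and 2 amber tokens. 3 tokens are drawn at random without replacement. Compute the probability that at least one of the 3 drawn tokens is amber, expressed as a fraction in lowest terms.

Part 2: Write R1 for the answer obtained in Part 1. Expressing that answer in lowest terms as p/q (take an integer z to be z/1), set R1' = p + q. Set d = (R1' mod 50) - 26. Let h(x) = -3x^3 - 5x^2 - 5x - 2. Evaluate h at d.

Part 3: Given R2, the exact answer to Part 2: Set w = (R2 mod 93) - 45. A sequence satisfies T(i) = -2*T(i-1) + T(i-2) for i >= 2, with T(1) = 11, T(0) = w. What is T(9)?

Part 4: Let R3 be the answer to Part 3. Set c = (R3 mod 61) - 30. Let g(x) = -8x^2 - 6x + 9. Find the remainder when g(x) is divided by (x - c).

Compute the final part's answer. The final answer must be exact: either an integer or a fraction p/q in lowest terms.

-5141

Part 1: total draws C(16,3) = 560; complement C(14,3) = 364; favorable 560 - 364 = 196; P = 7/20; answer 7/20
Part 2: R1 = 7/20; threaded value p + q = 27; d = 1; -3*(1)^3 - 5*(1)^2 - 5*(1)^1 - 2 = (-3) + (-5) + (-5) + (-2) = -15; answer -15
Part 3: R2 = -15; w = 33; T(2) = -2*(11) + 1*(33) = 11; iterating: T(2)=11, T(3)=-11, T(4)=33, T(5)=-77, T(6)=187, T(7)=-451, T(8)=1089, T(9)=-2629; answer -2629
Part 4: R3 = -2629; c = 25; remainder = value at the root: -8*(25)^2 - 6*(25)^1 + 9 = (-5000) + (-150) + (9) = -5141; answer -5141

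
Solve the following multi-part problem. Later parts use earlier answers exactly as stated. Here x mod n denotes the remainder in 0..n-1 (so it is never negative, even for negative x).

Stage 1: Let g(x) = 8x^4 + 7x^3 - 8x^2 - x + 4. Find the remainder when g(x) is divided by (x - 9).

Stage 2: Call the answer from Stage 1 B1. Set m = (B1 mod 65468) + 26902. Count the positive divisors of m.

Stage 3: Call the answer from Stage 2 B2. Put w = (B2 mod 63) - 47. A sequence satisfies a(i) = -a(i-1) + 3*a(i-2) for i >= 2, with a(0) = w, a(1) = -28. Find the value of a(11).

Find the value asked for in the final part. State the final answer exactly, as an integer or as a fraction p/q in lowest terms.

-22969

Stage 1: remainder = value at the root: 8*(9)^4 + 7*(9)^3 - 8*(9)^2 - 1*(9)^1 + 4 = (52488) + (5103) + (-648) + (-9) + (4) = 56938; answer 56938
Stage 2: B1 = 56938; m = 83840; 83840 = 2^7 * 5 * 131; number of divisors = (7+1) * (1+1) * (1+1) = 32; answer 32
Stage 3: B2 = 32; w = -15; a(2) = -1*(-28) + 3*(-15) = -17; iterating: a(2)=-17, a(3)=-67, a(4)=16, a(5)=-217, a(6)=265, a(7)=-916, a(8)=1711, a(9)=-4459, a(10)=9592, a(11)=-22969; answer -22969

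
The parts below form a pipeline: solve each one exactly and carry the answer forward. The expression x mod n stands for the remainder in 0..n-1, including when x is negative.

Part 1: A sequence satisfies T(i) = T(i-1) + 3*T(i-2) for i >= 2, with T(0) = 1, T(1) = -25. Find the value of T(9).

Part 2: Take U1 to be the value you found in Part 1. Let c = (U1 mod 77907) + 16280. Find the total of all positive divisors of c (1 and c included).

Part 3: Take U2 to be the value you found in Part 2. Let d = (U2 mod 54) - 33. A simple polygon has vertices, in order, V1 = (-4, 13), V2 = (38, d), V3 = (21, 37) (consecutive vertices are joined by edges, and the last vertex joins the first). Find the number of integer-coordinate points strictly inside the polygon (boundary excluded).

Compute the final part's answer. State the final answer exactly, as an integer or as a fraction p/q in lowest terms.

1078

Part 1: T(2) = 1*(-25) + 3*(1) = -22; iterating: T(2)=-22, T(3)=-97, T(4)=-163, T(5)=-454, T(6)=-943, T(7)=-2305, T(8)=-5134, T(9)=-12049; answer -12049
Part 2: U1 = -12049; c = 82138; 82138 = 2 * 7 * 5867; sigma = (1 + 2) * (1 + 7) * (1 + 5867) = 3 * 8 * 5868 = 140832; answer 140832
Part 3: U2 = 140832; d = -33; cross terms: (-4*-33 - 38*13)=-362, (38*37 - 21*-33)=2099, (21*13 - -4*37)=421; twice the area = |2158| = 2158; area = 1079; boundary points = 2 + 1 + 1 = 4; strictly interior points = area - boundary/2 + 1 = 1078; answer 1078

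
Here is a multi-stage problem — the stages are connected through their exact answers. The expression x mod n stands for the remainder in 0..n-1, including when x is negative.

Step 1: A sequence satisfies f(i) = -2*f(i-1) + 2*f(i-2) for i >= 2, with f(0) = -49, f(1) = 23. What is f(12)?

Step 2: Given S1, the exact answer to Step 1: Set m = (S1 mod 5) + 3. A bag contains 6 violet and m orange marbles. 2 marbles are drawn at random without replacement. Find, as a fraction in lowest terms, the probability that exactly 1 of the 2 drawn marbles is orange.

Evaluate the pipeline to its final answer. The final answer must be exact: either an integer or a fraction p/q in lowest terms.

Step 1: f(2) = -2*(23) + 2*(-49) = -144; iterating: f(2)=-144, f(3)=334, f(4)=-956, f(5)=2580, f(6)=-7072, f(7)=19304, f(8)=-52752, f(9)=144112, f(10)=-393728, f(11)=1075680, f(12)=-2938816; answer -2938816
Step 2: S1 = -2938816; m = 7; total draws C(13,2) = 78; favorable C(7,1)*C(6,1) = 42; P = 7/13; answer 7/13

7/13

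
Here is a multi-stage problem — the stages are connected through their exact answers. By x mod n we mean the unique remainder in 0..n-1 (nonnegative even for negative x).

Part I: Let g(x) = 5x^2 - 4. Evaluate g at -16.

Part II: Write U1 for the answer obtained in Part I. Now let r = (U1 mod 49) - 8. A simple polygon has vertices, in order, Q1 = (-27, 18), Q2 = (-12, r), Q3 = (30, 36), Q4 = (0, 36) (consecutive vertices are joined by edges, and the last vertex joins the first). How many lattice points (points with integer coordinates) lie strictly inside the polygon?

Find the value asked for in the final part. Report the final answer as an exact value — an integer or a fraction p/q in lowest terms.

Part I: 5*(-16)^2 - 4 = (1280) + (-4) = 1276; answer 1276
Part II: U1 = 1276; r = -6; cross terms: (-27*-6 - -12*18)=378, (-12*36 - 30*-6)=-252, (30*36 - 0*36)=1080, (0*18 - -27*36)=972; twice the area = |2178| = 2178; area = 1089; boundary points = 3 + 42 + 30 + 9 = 84; strictly interior points = area - boundary/2 + 1 = 1048; answer 1048

1048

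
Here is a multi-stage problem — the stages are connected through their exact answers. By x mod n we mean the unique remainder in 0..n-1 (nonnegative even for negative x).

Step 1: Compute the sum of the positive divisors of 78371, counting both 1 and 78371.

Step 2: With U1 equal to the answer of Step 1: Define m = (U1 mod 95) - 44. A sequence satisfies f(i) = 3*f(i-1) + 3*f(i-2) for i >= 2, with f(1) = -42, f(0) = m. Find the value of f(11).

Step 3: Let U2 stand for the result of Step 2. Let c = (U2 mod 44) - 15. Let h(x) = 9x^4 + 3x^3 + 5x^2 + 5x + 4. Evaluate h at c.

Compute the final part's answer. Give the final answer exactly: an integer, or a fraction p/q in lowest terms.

202

Step 1: 78371 = 109 * 719; sigma = (1 + 109) * (1 + 719) = 110 * 720 = 79200; answer 79200
Step 2: U1 = 79200; m = 21; f(2) = 3*(-42) + 3*(21) = -63; iterating: f(2)=-63, f(3)=-315, f(4)=-1134, f(5)=-4347, f(6)=-16443, f(7)=-62370, f(8)=-236439, f(9)=-896427, f(10)=-3398598, f(11)=-12885075; answer -12885075
Step 3: U2 = -12885075; c = 2; 9*(2)^4 + 3*(2)^3 + 5*(2)^2 + 5*(2)^1 + 4 = (144) + (24) + (20) + (10) + (4) = 202; answer 202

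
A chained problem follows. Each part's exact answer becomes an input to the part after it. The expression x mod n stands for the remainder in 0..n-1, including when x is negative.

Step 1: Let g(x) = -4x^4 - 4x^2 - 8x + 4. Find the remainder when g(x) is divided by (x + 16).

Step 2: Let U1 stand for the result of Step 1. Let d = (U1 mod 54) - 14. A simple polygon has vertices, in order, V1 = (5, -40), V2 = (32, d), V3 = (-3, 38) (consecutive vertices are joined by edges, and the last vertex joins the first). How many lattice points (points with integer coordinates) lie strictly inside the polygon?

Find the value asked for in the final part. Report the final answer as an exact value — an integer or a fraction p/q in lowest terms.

Step 1: remainder = value at the root: -4*(-16)^4 - 4*(-16)^2 - 8*(-16)^1 + 4 = (-262144) + (-1024) + (128) + (4) = -263036; answer -263036
Step 2: U1 = -263036; d = 38; cross terms: (5*38 - 32*-40)=1470, (32*38 - -3*38)=1330, (-3*-40 - 5*38)=-70; twice the area = |2730| = 2730; area = 1365; boundary points = 3 + 35 + 2 = 40; strictly interior points = area - boundary/2 + 1 = 1346; answer 1346

1346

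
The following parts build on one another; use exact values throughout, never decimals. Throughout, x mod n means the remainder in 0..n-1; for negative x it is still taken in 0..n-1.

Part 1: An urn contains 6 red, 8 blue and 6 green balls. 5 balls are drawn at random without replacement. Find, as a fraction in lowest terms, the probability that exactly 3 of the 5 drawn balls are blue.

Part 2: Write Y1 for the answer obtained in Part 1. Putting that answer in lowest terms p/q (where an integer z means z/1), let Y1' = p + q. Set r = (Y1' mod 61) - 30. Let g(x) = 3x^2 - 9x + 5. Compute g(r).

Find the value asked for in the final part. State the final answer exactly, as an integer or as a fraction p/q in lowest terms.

Part 1: total draws C(20,5) = 15504; favorable C(8,3)*C(12,2) = 3696; P = 77/323; answer 77/323
Part 2: Y1 = 77/323; threaded value p + q = 400; r = 4; 3*(4)^2 - 9*(4)^1 + 5 = (48) + (-36) + (5) = 17; answer 17

17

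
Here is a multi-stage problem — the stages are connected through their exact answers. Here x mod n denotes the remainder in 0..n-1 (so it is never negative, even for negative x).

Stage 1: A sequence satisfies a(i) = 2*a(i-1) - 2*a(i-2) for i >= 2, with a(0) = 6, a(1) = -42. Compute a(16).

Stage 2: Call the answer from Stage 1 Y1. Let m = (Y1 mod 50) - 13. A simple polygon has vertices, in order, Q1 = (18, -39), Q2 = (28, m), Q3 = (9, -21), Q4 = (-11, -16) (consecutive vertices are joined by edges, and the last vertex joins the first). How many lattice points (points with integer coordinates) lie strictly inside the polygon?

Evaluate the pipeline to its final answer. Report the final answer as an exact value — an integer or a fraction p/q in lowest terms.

Stage 1: a(2) = 2*(-42) - 2*(6) = -96; iterating: a(2)=-96, a(3)=-108, a(4)=-24, a(5)=168, a(6)=384, a(7)=432, a(8)=96, a(9)=-672, a(10)=-1536, a(11)=-1728, a(12)=-384, a(13)=2688, a(14)=6144, a(15)=6912, a(16)=1536; answer 1536
Stage 2: Y1 = 1536; m = 23; cross terms: (18*23 - 28*-39)=1506, (28*-21 - 9*23)=-795, (9*-16 - -11*-21)=-375, (-11*-39 - 18*-16)=717; twice the area = |1053| = 1053; area = 1053/2; boundary points = 2 + 1 + 5 + 1 = 9; strictly interior points = area - boundary/2 + 1 = 523; answer 523

523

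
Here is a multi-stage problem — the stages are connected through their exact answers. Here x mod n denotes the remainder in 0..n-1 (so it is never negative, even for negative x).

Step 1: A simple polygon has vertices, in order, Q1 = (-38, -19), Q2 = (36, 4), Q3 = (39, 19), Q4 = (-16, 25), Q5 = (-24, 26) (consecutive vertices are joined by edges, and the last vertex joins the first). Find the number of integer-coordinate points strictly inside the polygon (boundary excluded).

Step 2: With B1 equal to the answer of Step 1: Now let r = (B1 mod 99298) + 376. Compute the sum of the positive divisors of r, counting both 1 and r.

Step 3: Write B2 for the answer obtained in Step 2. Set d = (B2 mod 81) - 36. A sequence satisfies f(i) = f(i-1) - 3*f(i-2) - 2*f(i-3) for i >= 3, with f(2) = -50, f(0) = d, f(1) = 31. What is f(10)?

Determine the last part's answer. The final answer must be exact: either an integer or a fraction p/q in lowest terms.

Step 1: cross terms: (-38*4 - 36*-19)=532, (36*19 - 39*4)=528, (39*25 - -16*19)=1279, (-16*26 - -24*25)=184, (-24*-19 - -38*26)=1444; twice the area = |3967| = 3967; area = 3967/2; boundary points = 1 + 3 + 1 + 1 + 1 = 7; strictly interior points = area - boundary/2 + 1 = 1981; answer 1981
Step 2: B1 = 1981; r = 2357; 2357 is prime, so its only divisors are 1 and 2357; sigma = 1 + 2357 = 2358; answer 2358
Step 3: B2 = 2358; d = -27; f(3) = 1*(-50) - 3*(31) - 2*(-27) = -89; iterating: f(3)=-89, f(4)=-1, f(5)=366, f(6)=547, f(7)=-549, f(8)=-2922, f(9)=-2369, f(10)=7495; answer 7495

7495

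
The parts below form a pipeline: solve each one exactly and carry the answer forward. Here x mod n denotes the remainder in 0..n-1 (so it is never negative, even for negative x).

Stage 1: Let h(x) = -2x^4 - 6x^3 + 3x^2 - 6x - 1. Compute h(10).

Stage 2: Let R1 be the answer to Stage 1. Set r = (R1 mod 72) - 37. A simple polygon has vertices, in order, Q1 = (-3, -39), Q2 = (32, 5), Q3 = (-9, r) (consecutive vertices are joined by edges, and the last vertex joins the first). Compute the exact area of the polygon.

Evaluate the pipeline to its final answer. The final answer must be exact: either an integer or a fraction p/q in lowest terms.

859/2

Stage 1: -2*(10)^4 - 6*(10)^3 + 3*(10)^2 - 6*(10)^1 - 1 = (-20000) + (-6000) + (300) + (-60) + (-1) = -25761; answer -25761
Stage 2: R1 = -25761; r = -22; cross terms: (-3*5 - 32*-39)=1233, (32*-22 - -9*5)=-659, (-9*-39 - -3*-22)=285; twice the area = |859| = 859; area = 859/2; answer 859/2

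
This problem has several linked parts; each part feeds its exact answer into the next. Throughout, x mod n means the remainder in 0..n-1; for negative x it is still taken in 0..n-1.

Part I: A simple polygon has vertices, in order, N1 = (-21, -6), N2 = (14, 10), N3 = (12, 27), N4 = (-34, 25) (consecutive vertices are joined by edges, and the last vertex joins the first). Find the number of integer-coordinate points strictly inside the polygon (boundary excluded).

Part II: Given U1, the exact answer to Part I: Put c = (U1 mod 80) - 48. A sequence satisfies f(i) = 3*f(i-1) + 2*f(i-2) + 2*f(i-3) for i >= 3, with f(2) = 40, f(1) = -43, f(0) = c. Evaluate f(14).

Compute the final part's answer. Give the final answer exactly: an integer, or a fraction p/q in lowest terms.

137957900

Part I: cross terms: (-21*10 - 14*-6)=-126, (14*27 - 12*10)=258, (12*25 - -34*27)=1218, (-34*-6 - -21*25)=729; twice the area = |2079| = 2079; area = 2079/2; boundary points = 1 + 1 + 2 + 1 = 5; strictly interior points = area - boundary/2 + 1 = 1038; answer 1038
Part II: U1 = 1038; c = 30; f(3) = 3*(40) + 2*(-43) + 2*(30) = 94; iterating: f(3)=94, f(4)=276, f(5)=1096, f(6)=4028, f(7)=14828, f(8)=54732, f(9)=201908, f(10)=744844, f(11)=2747812, f(12)=10136940, f(13)=37396132, f(14)=137957900; answer 137957900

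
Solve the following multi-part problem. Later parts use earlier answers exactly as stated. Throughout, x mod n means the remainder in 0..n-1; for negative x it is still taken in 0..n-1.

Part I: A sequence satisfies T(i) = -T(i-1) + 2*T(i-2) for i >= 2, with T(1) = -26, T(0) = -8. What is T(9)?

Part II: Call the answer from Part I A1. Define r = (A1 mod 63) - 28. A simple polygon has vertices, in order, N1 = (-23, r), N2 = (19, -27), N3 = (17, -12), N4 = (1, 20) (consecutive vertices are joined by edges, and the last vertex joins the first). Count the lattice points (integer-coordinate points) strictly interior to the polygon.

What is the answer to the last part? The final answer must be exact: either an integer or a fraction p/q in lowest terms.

Part I: T(2) = -1*(-26) + 2*(-8) = 10; iterating: T(2)=10, T(3)=-62, T(4)=82, T(5)=-206, T(6)=370, T(7)=-782, T(8)=1522, T(9)=-3086; answer -3086
Part II: A1 = -3086; r = -27; cross terms: (-23*-27 - 19*-27)=1134, (19*-12 - 17*-27)=231, (17*20 - 1*-12)=352, (1*-27 - -23*20)=433; twice the area = |2150| = 2150; area = 1075; boundary points = 42 + 1 + 16 + 1 = 60; strictly interior points = area - boundary/2 + 1 = 1046; answer 1046

1046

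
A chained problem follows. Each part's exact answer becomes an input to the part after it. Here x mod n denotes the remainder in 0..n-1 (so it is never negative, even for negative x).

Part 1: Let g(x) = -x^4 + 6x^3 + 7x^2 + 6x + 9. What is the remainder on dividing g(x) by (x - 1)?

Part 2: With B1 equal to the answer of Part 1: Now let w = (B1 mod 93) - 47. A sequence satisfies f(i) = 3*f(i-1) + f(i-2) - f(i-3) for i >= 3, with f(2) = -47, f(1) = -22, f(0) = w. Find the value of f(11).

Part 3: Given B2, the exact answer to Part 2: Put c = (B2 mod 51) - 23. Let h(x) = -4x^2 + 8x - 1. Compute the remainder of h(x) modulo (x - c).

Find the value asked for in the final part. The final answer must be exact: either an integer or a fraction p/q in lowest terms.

Part 1: remainder = value at the root: -1*(1)^4 + 6*(1)^3 + 7*(1)^2 + 6*(1)^1 + 9 = (-1) + (6) + (7) + (6) + (9) = 27; answer 27
Part 2: B1 = 27; w = -20; f(3) = 3*(-47) + 1*(-22) - 1*(-20) = -143; iterating: f(3)=-143, f(4)=-454, f(5)=-1458, f(6)=-4685, f(7)=-15059, f(8)=-48404, f(9)=-155586, f(10)=-500103, f(11)=-1607491; answer -1607491
Part 3: B2 = -1607491; c = 6; remainder = value at the root: -4*(6)^2 + 8*(6)^1 - 1 = (-144) + (48) + (-1) = -97; answer -97

-97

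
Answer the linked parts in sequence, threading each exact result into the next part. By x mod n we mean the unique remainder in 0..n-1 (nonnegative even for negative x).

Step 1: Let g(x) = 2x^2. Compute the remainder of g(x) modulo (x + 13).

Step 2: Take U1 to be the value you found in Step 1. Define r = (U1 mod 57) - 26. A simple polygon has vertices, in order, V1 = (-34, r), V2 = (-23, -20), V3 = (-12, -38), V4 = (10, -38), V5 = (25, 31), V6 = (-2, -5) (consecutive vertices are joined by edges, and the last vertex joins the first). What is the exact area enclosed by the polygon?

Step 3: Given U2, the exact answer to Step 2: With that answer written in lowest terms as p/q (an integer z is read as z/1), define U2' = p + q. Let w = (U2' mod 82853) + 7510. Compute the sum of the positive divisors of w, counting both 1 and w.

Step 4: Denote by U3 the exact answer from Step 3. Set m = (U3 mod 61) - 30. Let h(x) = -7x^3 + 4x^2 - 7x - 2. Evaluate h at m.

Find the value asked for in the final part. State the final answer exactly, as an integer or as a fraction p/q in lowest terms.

192808

Step 1: remainder = value at the root: 2*(-13)^2 = (338) = 338; answer 338
Step 2: U1 = 338; r = 27; cross terms: (-34*-20 - -23*27)=1301, (-23*-38 - -12*-20)=634, (-12*-38 - 10*-38)=836, (10*31 - 25*-38)=1260, (25*-5 - -2*31)=-63, (-2*27 - -34*-5)=-224; twice the area = |3744| = 3744; area = 1872; answer 1872
Step 3: U2 = 1872; threaded value p + q = 1873; w = 9383; 9383 = 11 * 853; sigma = (1 + 11) * (1 + 853) = 12 * 854 = 10248; answer 10248
Step 4: U3 = 10248; m = -30; -7*(-30)^3 + 4*(-30)^2 - 7*(-30)^1 - 2 = (189000) + (3600) + (210) + (-2) = 192808; answer 192808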